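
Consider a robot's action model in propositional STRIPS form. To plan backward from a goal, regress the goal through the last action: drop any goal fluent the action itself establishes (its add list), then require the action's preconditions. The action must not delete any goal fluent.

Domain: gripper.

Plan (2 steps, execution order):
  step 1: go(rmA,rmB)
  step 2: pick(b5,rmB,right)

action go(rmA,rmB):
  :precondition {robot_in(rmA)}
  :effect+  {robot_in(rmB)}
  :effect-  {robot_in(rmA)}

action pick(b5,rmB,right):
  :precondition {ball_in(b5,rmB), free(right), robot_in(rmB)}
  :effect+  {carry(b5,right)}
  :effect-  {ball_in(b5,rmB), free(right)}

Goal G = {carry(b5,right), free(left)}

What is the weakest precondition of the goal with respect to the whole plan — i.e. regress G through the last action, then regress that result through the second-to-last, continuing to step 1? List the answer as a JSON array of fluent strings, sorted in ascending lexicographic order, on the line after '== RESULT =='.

Work backward from the goal:
  through step 2 (pick(b5,rmB,right)): drop {carry(b5,right)}, keep {free(left)}, require {ball_in(b5,rmB), free(right), robot_in(rmB)}
    → {ball_in(b5,rmB), free(left), free(right), robot_in(rmB)}
  through step 1 (go(rmA,rmB)): drop {robot_in(rmB)}, keep {ball_in(b5,rmB), free(left), free(right)}, require {robot_in(rmA)}
    → {ball_in(b5,rmB), free(left), free(right), robot_in(rmA)}

== RESULT ==
["ball_in(b5,rmB)", "free(left)", "free(right)", "robot_in(rmA)"]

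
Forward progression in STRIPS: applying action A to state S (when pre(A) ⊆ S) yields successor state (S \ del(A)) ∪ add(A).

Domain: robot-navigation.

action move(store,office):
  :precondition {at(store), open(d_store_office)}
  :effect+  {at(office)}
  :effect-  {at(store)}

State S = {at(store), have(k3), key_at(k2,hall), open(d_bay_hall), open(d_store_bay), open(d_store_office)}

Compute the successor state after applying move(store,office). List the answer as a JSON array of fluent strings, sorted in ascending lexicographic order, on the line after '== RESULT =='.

Compute (S \ del) ∪ add:
  pre ⊆ S: {at(store), open(d_store_office)} ⊆ S  — applicable
  S \ del = {have(k3), key_at(k2,hall), open(d_bay_hall), open(d_store_bay), open(d_store_office)}
  ∪ add   = {at(office), have(k3), key_at(k2,hall), open(d_bay_hall), open(d_store_bay), open(d_store_office)}

== RESULT ==
["at(office)", "have(k3)", "key_at(k2,hall)", "open(d_bay_hall)", "open(d_store_bay)", "open(d_store_office)"]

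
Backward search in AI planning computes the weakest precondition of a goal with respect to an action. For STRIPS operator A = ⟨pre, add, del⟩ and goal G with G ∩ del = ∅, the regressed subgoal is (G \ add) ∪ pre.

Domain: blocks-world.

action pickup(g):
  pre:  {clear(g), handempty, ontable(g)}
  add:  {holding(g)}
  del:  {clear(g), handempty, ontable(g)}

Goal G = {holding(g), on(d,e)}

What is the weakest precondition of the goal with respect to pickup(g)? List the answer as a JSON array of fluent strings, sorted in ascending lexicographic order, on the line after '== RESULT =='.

Compute (G \ add) ∪ pre:
  G ∩ del = {}  (empty — regression defined)
  G \ add = {holding(g), on(d,e)} \ {holding(g)} = {on(d,e)}
  ∪ pre   = {on(d,e)} ∪ {clear(g), handempty, ontable(g)}
          = {clear(g), handempty, on(d,e), ontable(g)}

== RESULT ==
["clear(g)", "handempty", "on(d,e)", "ontable(g)"]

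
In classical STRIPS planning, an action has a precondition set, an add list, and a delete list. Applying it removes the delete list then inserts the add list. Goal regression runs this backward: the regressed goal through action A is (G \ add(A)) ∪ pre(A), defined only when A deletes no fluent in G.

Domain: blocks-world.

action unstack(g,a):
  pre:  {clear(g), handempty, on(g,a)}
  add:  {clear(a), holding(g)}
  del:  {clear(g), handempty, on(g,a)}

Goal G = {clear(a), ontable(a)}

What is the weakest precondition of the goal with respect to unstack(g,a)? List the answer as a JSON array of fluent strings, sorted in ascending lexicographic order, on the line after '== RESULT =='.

Regress:
  G ∩ del = {}  (empty — regression defined)
  G \ add = {clear(a), ontable(a)} \ {clear(a), holding(g)} = {ontable(a)}
  ∪ pre   = {ontable(a)} ∪ {clear(g), handempty, on(g,a)}
          = {clear(g), handempty, on(g,a), ontable(a)}

== RESULT ==
["clear(g)", "handempty", "on(g,a)", "ontable(a)"]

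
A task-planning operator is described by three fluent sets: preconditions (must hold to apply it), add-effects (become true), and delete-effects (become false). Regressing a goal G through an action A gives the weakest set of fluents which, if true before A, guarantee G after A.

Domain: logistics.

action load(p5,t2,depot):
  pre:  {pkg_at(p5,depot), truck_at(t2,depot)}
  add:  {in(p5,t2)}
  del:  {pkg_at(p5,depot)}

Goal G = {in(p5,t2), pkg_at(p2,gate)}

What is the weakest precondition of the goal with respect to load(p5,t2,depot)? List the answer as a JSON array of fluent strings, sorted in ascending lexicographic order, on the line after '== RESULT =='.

Regress:
  G ∩ del = {}  (empty — regression defined)
  G \ add = {in(p5,t2), pkg_at(p2,gate)} \ {in(p5,t2)} = {pkg_at(p2,gate)}
  ∪ pre   = {pkg_at(p2,gate)} ∪ {pkg_at(p5,depot), truck_at(t2,depot)}
          = {pkg_at(p2,gate), pkg_at(p5,depot), truck_at(t2,depot)}

== RESULT ==
["pkg_at(p2,gate)", "pkg_at(p5,depot)", "truck_at(t2,depot)"]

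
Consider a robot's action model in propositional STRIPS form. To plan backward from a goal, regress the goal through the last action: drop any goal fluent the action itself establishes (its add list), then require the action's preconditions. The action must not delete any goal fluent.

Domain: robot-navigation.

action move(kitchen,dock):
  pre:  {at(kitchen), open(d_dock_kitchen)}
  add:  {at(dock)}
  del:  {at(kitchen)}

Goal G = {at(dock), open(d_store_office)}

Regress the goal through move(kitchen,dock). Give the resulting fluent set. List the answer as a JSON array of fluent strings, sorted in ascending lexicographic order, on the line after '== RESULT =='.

Regress:
  G ∩ del = {}  (empty — regression defined)
  G \ add = {at(dock), open(d_store_office)} \ {at(dock)} = {open(d_store_office)}
  ∪ pre   = {open(d_store_office)} ∪ {at(kitchen), open(d_dock_kitchen)}
          = {at(kitchen), open(d_dock_kitchen), open(d_store_office)}

== RESULT ==
["at(kitchen)", "open(d_dock_kitchen)", "open(d_store_office)"]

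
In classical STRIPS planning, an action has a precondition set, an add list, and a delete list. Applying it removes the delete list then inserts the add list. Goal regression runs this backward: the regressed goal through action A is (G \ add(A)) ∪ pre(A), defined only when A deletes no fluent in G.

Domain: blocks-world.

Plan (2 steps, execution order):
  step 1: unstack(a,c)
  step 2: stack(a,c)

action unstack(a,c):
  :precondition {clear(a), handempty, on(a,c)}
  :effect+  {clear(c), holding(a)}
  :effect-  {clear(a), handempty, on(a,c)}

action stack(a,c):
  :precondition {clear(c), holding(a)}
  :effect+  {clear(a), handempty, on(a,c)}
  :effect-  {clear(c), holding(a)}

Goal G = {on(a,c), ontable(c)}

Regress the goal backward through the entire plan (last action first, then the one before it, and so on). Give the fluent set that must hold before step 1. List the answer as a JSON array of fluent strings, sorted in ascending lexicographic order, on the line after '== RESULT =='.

Work backward from the goal:
  through step 2 (stack(a,c)): drop {on(a,c)}, keep {ontable(c)}, require {clear(c), holding(a)}
    → {clear(c), holding(a), ontable(c)}
  through step 1 (unstack(a,c)): drop {clear(c), holding(a)}, keep {ontable(c)}, require {clear(a), handempty, on(a,c)}
    → {clear(a), handempty, on(a,c), ontable(c)}

== RESULT ==
["clear(a)", "handempty", "on(a,c)", "ontable(c)"]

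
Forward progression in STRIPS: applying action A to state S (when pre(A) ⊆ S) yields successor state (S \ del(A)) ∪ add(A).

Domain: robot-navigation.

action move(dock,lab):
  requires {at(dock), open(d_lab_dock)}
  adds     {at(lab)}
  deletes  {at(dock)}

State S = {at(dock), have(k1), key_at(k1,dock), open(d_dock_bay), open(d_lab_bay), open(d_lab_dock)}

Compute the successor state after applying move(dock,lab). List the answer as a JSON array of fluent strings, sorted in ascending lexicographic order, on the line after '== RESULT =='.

Compute (S \ del) ∪ add:
  pre ⊆ S: {at(dock), open(d_lab_dock)} ⊆ S  — applicable
  S \ del = {have(k1), key_at(k1,dock), open(d_dock_bay), open(d_lab_bay), open(d_lab_dock)}
  ∪ add   = {at(lab), have(k1), key_at(k1,dock), open(d_dock_bay), open(d_lab_bay), open(d_lab_dock)}

== RESULT ==
["at(lab)", "have(k1)", "key_at(k1,dock)", "open(d_dock_bay)", "open(d_lab_bay)", "open(d_lab_dock)"]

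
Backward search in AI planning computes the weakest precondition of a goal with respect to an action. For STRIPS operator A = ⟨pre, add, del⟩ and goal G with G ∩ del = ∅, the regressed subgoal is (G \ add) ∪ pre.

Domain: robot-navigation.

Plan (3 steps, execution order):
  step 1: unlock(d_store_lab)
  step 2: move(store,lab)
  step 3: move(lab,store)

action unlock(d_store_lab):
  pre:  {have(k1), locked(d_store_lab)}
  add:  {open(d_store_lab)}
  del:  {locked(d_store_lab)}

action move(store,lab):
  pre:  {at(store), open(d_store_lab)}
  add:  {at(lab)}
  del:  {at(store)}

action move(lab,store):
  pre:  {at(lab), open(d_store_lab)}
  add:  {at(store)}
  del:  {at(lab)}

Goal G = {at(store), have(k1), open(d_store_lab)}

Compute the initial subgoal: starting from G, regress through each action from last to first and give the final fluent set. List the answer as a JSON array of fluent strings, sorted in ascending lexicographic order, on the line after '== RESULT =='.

Work backward from the goal:
  through step 3 (move(lab,store)): drop {at(store)}, keep {have(k1), open(d_store_lab)}, require {at(lab), open(d_store_lab)}
    → {at(lab), have(k1), open(d_store_lab)}
  through step 2 (move(store,lab)): drop {at(lab)}, keep {have(k1), open(d_store_lab)}, require {at(store), open(d_store_lab)}
    → {at(store), have(k1), open(d_store_lab)}
  through step 1 (unlock(d_store_lab)): drop {open(d_store_lab)}, keep {at(store), have(k1)}, require {have(k1), locked(d_store_lab)}
    → {at(store), have(k1), locked(d_store_lab)}

== RESULT ==
["at(store)", "have(k1)", "locked(d_store_lab)"]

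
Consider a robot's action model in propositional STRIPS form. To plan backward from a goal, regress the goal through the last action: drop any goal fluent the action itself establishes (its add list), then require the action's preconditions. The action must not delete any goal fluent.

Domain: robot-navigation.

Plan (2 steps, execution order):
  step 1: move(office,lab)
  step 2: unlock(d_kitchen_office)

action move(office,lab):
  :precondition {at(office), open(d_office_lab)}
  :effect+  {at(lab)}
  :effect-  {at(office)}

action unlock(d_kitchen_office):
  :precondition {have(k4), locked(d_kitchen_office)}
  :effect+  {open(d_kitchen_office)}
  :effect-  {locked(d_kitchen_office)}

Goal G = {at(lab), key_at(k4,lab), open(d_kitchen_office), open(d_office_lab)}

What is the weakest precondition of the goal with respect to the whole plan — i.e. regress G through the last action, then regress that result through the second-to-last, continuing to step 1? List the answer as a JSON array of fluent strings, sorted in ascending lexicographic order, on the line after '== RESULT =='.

Regress step by step:
  through step 2 (unlock(d_kitchen_office)): drop {open(d_kitchen_office)}, keep {at(lab), key_at(k4,lab), open(d_office_lab)}, require {have(k4), locked(d_kitchen_office)}
    → {at(lab), have(k4), key_at(k4,lab), locked(d_kitchen_office), open(d_office_lab)}
  through step 1 (move(office,lab)): drop {at(lab)}, keep {have(k4), key_at(k4,lab), locked(d_kitchen_office), open(d_office_lab)}, require {at(office), open(d_office_lab)}
    → {at(office), have(k4), key_at(k4,lab), locked(d_kitchen_office), open(d_office_lab)}

== RESULT ==
["at(office)", "have(k4)", "key_at(k4,lab)", "locked(d_kitchen_office)", "open(d_office_lab)"]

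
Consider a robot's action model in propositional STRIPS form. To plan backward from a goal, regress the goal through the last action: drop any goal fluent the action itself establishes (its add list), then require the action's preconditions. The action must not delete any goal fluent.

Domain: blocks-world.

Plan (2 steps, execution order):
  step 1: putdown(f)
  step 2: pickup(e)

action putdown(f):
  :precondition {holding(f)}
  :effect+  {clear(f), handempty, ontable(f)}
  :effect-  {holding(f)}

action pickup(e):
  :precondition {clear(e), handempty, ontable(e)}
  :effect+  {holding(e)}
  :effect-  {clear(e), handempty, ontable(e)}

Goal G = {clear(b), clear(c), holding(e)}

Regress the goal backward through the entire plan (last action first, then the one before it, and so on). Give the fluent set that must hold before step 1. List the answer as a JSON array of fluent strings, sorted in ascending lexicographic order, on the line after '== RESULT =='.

Work backward from the goal:
  through step 2 (pickup(e)): drop {holding(e)}, keep {clear(b), clear(c)}, require {clear(e), handempty, ontable(e)}
    → {clear(b), clear(c), clear(e), handempty, ontable(e)}
  through step 1 (putdown(f)): drop {handempty}, keep {clear(b), clear(c), clear(e), ontable(e)}, require {holding(f)}
    → {clear(b), clear(c), clear(e), holding(f), ontable(e)}

== RESULT ==
["clear(b)", "clear(c)", "clear(e)", "holding(f)", "ontable(e)"]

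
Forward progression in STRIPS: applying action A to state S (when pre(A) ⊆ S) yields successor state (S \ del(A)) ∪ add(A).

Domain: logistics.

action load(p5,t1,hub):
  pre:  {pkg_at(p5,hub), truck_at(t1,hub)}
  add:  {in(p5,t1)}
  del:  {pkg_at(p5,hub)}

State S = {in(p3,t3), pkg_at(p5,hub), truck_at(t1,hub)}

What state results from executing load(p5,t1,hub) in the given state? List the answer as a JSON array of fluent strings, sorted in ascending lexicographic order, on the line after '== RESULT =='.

Progress:
  pre ⊆ S: {pkg_at(p5,hub), truck_at(t1,hub)} ⊆ S  — applicable
  S \ del = {in(p3,t3), truck_at(t1,hub)}
  ∪ add   = {in(p3,t3), in(p5,t1), truck_at(t1,hub)}

== RESULT ==
["in(p3,t3)", "in(p5,t1)", "truck_at(t1,hub)"]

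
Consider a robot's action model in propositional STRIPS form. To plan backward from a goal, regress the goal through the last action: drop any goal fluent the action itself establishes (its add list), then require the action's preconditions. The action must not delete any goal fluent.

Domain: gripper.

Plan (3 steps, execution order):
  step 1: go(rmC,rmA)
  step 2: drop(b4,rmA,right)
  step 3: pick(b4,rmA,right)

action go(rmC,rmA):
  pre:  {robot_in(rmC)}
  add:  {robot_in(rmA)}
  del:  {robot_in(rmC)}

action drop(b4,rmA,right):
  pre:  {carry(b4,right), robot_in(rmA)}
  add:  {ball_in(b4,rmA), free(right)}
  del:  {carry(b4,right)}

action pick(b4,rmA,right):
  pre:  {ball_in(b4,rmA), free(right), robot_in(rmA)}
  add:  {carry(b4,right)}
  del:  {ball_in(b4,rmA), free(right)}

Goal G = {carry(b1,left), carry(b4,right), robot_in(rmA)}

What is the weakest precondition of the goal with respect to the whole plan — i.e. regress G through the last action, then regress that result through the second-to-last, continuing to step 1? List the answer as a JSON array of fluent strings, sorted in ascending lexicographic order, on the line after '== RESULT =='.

Work backward from the goal:
  through step 3 (pick(b4,rmA,right)): drop {carry(b4,right)}, keep {carry(b1,left), robot_in(rmA)}, require {ball_in(b4,rmA), free(right), robot_in(rmA)}
    → {ball_in(b4,rmA), carry(b1,left), free(right), robot_in(rmA)}
  through step 2 (drop(b4,rmA,right)): drop {ball_in(b4,rmA), free(right)}, keep {carry(b1,left), robot_in(rmA)}, require {carry(b4,right), robot_in(rmA)}
    → {carry(b1,left), carry(b4,right), robot_in(rmA)}
  through step 1 (go(rmC,rmA)): drop {robot_in(rmA)}, keep {carry(b1,left), carry(b4,right)}, require {robot_in(rmC)}
    → {carry(b1,left), carry(b4,right), robot_in(rmC)}

== RESULT ==
["carry(b1,left)", "carry(b4,right)", "robot_in(rmC)"]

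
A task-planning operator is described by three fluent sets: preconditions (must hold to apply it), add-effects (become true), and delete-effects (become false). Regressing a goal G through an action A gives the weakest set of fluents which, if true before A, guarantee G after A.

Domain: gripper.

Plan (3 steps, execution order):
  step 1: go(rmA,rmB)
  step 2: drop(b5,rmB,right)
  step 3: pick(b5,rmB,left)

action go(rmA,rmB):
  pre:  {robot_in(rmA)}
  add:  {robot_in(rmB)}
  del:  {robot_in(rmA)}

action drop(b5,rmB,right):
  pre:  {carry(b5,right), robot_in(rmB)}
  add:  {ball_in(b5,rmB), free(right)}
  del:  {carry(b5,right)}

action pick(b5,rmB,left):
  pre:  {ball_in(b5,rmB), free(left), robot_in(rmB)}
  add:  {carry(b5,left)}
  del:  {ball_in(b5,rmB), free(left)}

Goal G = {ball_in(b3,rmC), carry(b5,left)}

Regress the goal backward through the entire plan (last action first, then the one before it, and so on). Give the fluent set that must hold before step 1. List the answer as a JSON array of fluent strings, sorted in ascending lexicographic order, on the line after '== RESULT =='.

Work backward from the goal:
  through step 3 (pick(b5,rmB,left)): drop {carry(b5,left)}, keep {ball_in(b3,rmC)}, require {ball_in(b5,rmB), free(left), robot_in(rmB)}
    → {ball_in(b3,rmC), ball_in(b5,rmB), free(left), robot_in(rmB)}
  through step 2 (drop(b5,rmB,right)): drop {ball_in(b5,rmB)}, keep {ball_in(b3,rmC), free(left), robot_in(rmB)}, require {carry(b5,right), robot_in(rmB)}
    → {ball_in(b3,rmC), carry(b5,right), free(left), robot_in(rmB)}
  through step 1 (go(rmA,rmB)): drop {robot_in(rmB)}, keep {ball_in(b3,rmC), carry(b5,right), free(left)}, require {robot_in(rmA)}
    → {ball_in(b3,rmC), carry(b5,right), free(left), robot_in(rmA)}

== RESULT ==
["ball_in(b3,rmC)", "carry(b5,right)", "free(left)", "robot_in(rmA)"]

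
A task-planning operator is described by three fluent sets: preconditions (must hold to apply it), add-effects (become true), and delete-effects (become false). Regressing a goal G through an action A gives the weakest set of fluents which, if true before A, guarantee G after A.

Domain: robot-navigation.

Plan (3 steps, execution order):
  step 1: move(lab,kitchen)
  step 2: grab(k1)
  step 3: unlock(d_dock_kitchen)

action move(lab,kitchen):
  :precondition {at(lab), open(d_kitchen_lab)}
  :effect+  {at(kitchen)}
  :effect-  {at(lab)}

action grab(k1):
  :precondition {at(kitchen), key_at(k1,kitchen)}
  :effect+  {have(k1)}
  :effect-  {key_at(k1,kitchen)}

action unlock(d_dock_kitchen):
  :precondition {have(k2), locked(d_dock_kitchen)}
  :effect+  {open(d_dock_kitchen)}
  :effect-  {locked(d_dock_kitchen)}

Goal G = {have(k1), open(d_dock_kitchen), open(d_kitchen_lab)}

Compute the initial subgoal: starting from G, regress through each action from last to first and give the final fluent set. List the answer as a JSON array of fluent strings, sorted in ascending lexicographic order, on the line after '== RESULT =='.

Work backward from the goal:
  through step 3 (unlock(d_dock_kitchen)): drop {open(d_dock_kitchen)}, keep {have(k1), open(d_kitchen_lab)}, require {have(k2), locked(d_dock_kitchen)}
    → {have(k1), have(k2), locked(d_dock_kitchen), open(d_kitchen_lab)}
  through step 2 (grab(k1)): drop {have(k1)}, keep {have(k2), locked(d_dock_kitchen), open(d_kitchen_lab)}, require {at(kitchen), key_at(k1,kitchen)}
    → {at(kitchen), have(k2), key_at(k1,kitchen), locked(d_dock_kitchen), open(d_kitchen_lab)}
  through step 1 (move(lab,kitchen)): drop {at(kitchen)}, keep {have(k2), key_at(k1,kitchen), locked(d_dock_kitchen), open(d_kitchen_lab)}, require {at(lab), open(d_kitchen_lab)}
    → {at(lab), have(k2), key_at(k1,kitchen), locked(d_dock_kitchen), open(d_kitchen_lab)}

== RESULT ==
["at(lab)", "have(k2)", "key_at(k1,kitchen)", "locked(d_dock_kitchen)", "open(d_kitchen_lab)"]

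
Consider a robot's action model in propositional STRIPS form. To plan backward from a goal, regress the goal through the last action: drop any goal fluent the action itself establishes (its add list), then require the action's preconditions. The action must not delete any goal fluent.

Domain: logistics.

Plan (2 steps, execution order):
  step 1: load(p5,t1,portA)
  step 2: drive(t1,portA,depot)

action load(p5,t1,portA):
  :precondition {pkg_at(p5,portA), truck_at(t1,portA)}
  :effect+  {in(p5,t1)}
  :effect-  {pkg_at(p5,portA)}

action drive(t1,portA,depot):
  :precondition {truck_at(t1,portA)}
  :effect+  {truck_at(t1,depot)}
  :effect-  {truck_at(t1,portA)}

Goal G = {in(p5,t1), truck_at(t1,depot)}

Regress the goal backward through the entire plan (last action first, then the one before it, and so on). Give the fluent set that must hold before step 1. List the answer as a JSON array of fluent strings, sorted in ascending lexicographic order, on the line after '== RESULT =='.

Work backward from the goal:
  through step 2 (drive(t1,portA,depot)): drop {truck_at(t1,depot)}, keep {in(p5,t1)}, require {truck_at(t1,portA)}
    → {in(p5,t1), truck_at(t1,portA)}
  through step 1 (load(p5,t1,portA)): drop {in(p5,t1)}, keep {truck_at(t1,portA)}, require {pkg_at(p5,portA), truck_at(t1,portA)}
    → {pkg_at(p5,portA), truck_at(t1,portA)}

== RESULT ==
["pkg_at(p5,portA)", "truck_at(t1,portA)"]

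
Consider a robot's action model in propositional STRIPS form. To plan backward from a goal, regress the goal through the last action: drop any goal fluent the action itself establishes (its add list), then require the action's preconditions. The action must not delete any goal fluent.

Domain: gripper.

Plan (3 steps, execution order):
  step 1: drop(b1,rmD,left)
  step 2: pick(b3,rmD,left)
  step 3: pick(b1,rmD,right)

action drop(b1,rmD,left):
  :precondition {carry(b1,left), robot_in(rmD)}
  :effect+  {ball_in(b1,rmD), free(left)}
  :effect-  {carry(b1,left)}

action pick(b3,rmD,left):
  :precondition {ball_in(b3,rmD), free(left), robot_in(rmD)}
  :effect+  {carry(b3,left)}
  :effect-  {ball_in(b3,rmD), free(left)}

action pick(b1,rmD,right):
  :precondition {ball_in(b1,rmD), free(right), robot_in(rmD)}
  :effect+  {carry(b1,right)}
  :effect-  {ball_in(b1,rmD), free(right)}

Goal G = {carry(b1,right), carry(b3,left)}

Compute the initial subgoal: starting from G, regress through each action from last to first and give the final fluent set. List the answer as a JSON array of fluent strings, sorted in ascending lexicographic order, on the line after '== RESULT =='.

Work backward from the goal:
  through step 3 (pick(b1,rmD,right)): drop {carry(b1,right)}, keep {carry(b3,left)}, require {ball_in(b1,rmD), free(right), robot_in(rmD)}
    → {ball_in(b1,rmD), carry(b3,left), free(right), robot_in(rmD)}
  through step 2 (pick(b3,rmD,left)): drop {carry(b3,left)}, keep {ball_in(b1,rmD), free(right), robot_in(rmD)}, require {ball_in(b3,rmD), free(left), robot_in(rmD)}
    → {ball_in(b1,rmD), ball_in(b3,rmD), free(left), free(right), robot_in(rmD)}
  through step 1 (drop(b1,rmD,left)): drop {ball_in(b1,rmD), free(left)}, keep {ball_in(b3,rmD), free(right), robot_in(rmD)}, require {carry(b1,left), robot_in(rmD)}
    → {ball_in(b3,rmD), carry(b1,left), free(right), robot_in(rmD)}

== RESULT ==
["ball_in(b3,rmD)", "carry(b1,left)", "free(right)", "robot_in(rmD)"]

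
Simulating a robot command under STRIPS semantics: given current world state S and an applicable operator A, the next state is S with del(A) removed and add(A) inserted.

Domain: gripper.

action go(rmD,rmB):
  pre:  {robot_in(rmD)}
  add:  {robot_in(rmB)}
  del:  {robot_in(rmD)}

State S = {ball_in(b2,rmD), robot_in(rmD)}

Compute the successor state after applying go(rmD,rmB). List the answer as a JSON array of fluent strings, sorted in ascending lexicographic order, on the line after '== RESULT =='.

Progress:
  pre ⊆ S: {robot_in(rmD)} ⊆ S  — applicable
  S \ del = {ball_in(b2,rmD)}
  ∪ add   = {ball_in(b2,rmD), robot_in(rmB)}

== RESULT ==
["ball_in(b2,rmD)", "robot_in(rmB)"]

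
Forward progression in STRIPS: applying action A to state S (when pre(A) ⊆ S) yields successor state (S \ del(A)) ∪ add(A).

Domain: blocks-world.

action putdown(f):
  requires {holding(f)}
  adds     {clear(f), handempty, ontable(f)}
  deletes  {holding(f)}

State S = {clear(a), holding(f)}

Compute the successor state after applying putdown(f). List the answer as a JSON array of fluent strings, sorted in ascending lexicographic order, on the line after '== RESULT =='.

Compute (S \ del) ∪ add:
  pre ⊆ S: {holding(f)} ⊆ S  — applicable
  S \ del = {clear(a)}
  ∪ add   = {clear(a), clear(f), handempty, ontable(f)}

== RESULT ==
["clear(a)", "clear(f)", "handempty", "ontable(f)"]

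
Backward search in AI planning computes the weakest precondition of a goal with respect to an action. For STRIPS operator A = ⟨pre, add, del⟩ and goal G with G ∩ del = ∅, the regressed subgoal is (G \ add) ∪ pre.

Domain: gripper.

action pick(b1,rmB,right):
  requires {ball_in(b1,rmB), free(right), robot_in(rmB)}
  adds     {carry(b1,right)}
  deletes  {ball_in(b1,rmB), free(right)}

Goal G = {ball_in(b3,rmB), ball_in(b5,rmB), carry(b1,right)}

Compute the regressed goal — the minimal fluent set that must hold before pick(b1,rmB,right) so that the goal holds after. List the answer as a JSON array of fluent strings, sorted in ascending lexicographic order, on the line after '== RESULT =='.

Regress:
  G ∩ del = {}  (empty — regression defined)
  G \ add = {ball_in(b3,rmB), ball_in(b5,rmB), carry(b1,right)} \ {carry(b1,right)} = {ball_in(b3,rmB), ball_in(b5,rmB)}
  ∪ pre   = {ball_in(b3,rmB), ball_in(b5,rmB)} ∪ {ball_in(b1,rmB), free(right), robot_in(rmB)}
          = {ball_in(b1,rmB), ball_in(b3,rmB), ball_in(b5,rmB), free(right), robot_in(rmB)}

== RESULT ==
["ball_in(b1,rmB)", "ball_in(b3,rmB)", "ball_in(b5,rmB)", "free(right)", "robot_in(rmB)"]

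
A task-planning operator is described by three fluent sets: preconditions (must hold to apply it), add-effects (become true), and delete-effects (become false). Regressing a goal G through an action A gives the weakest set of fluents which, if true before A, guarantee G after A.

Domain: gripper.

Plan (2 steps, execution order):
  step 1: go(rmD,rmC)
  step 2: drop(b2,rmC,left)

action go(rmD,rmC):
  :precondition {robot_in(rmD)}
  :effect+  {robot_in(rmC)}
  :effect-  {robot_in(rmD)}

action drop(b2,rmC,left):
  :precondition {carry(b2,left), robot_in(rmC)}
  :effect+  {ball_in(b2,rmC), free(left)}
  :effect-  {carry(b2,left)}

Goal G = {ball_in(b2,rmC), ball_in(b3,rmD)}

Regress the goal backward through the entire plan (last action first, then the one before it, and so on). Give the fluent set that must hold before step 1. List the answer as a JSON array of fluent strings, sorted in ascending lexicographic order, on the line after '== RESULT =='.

Regress step by step:
  through step 2 (drop(b2,rmC,left)): drop {ball_in(b2,rmC)}, keep {ball_in(b3,rmD)}, require {carry(b2,left), robot_in(rmC)}
    → {ball_in(b3,rmD), carry(b2,left), robot_in(rmC)}
  through step 1 (go(rmD,rmC)): drop {robot_in(rmC)}, keep {ball_in(b3,rmD), carry(b2,left)}, require {robot_in(rmD)}
    → {ball_in(b3,rmD), carry(b2,left), robot_in(rmD)}

== RESULT ==
["ball_in(b3,rmD)", "carry(b2,left)", "robot_in(rmD)"]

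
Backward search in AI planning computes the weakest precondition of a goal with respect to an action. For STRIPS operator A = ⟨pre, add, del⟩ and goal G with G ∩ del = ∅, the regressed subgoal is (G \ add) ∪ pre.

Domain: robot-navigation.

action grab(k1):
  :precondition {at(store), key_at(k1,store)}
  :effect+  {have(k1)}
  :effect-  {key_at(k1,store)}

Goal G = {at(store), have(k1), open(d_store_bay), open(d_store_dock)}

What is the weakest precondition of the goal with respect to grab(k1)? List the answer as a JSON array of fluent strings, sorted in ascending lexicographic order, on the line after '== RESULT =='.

Regress:
  G ∩ del = {}  (empty — regression defined)
  G \ add = {at(store), have(k1), open(d_store_bay), open(d_store_dock)} \ {have(k1)} = {at(store), open(d_store_bay), open(d_store_dock)}
  ∪ pre   = {at(store), open(d_store_bay), open(d_store_dock)} ∪ {at(store), key_at(k1,store)}
          = {at(store), key_at(k1,store), open(d_store_bay), open(d_store_dock)}

== RESULT ==
["at(store)", "key_at(k1,store)", "open(d_store_bay)", "open(d_store_dock)"]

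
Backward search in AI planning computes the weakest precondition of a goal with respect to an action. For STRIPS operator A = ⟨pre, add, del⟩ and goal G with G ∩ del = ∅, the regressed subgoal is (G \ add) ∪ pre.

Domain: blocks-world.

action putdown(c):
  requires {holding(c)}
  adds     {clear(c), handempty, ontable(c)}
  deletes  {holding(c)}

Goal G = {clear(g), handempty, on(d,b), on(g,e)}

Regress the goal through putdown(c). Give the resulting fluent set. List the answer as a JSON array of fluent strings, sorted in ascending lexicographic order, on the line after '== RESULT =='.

Compute (G \ add) ∪ pre:
  G ∩ del = {}  (empty — regression defined)
  G \ add = {clear(g), handempty, on(d,b), on(g,e)} \ {clear(c), handempty, ontable(c)} = {clear(g), on(d,b), on(g,e)}
  ∪ pre   = {clear(g), on(d,b), on(g,e)} ∪ {holding(c)}
          = {clear(g), holding(c), on(d,b), on(g,e)}

== RESULT ==
["clear(g)", "holding(c)", "on(d,b)", "on(g,e)"]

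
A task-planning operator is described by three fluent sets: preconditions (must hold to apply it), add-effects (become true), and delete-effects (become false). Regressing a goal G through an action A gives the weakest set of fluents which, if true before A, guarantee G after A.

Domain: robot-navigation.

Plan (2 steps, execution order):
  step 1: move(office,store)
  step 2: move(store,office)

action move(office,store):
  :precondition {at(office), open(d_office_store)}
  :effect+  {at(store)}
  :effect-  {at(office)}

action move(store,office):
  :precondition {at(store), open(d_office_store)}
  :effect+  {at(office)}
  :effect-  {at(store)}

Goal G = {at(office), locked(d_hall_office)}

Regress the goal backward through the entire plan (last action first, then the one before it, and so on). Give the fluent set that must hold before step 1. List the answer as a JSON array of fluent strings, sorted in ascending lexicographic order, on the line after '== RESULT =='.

Regress step by step:
  through step 2 (move(store,office)): drop {at(office)}, keep {locked(d_hall_office)}, require {at(store), open(d_office_store)}
    → {at(store), locked(d_hall_office), open(d_office_store)}
  through step 1 (move(office,store)): drop {at(store)}, keep {locked(d_hall_office), open(d_office_store)}, require {at(office), open(d_office_store)}
    → {at(office), locked(d_hall_office), open(d_office_store)}

== RESULT ==
["at(office)", "locked(d_hall_office)", "open(d_office_store)"]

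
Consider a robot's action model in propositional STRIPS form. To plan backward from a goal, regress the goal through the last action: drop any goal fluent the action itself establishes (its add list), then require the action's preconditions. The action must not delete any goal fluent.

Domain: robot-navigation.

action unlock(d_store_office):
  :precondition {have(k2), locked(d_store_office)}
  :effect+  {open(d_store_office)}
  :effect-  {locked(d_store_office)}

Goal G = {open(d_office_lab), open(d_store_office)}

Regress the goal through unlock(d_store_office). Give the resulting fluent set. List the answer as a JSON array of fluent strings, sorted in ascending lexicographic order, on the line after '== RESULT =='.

Regress:
  G ∩ del = {}  (empty — regression defined)
  G \ add = {open(d_office_lab), open(d_store_office)} \ {open(d_store_office)} = {open(d_office_lab)}
  ∪ pre   = {open(d_office_lab)} ∪ {have(k2), locked(d_store_office)}
          = {have(k2), locked(d_store_office), open(d_office_lab)}

== RESULT ==
["have(k2)", "locked(d_store_office)", "open(d_office_lab)"]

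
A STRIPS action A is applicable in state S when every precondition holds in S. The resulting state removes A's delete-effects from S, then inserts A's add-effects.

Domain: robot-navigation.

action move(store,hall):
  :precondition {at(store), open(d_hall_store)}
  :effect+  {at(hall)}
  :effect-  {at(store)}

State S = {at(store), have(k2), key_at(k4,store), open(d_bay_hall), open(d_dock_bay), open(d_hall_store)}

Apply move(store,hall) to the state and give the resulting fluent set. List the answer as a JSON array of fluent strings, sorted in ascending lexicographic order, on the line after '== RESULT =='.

Compute (S \ del) ∪ add:
  pre ⊆ S: {at(store), open(d_hall_store)} ⊆ S  — applicable
  S \ del = {have(k2), key_at(k4,store), open(d_bay_hall), open(d_dock_bay), open(d_hall_store)}
  ∪ add   = {at(hall), have(k2), key_at(k4,store), open(d_bay_hall), open(d_dock_bay), open(d_hall_store)}

== RESULT ==
["at(hall)", "have(k2)", "key_at(k4,store)", "open(d_bay_hall)", "open(d_dock_bay)", "open(d_hall_store)"]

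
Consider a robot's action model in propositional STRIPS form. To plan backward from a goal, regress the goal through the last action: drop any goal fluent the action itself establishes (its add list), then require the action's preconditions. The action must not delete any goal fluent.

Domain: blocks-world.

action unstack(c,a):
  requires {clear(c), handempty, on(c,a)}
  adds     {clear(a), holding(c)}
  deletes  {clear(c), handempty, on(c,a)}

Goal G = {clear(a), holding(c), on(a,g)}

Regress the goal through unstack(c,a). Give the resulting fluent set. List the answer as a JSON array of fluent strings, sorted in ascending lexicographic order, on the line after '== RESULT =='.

Compute (G \ add) ∪ pre:
  G ∩ del = {}  (empty — regression defined)
  G \ add = {clear(a), holding(c), on(a,g)} \ {clear(a), holding(c)} = {on(a,g)}
  ∪ pre   = {on(a,g)} ∪ {clear(c), handempty, on(c,a)}
          = {clear(c), handempty, on(a,g), on(c,a)}

== RESULT ==
["clear(c)", "handempty", "on(a,g)", "on(c,a)"]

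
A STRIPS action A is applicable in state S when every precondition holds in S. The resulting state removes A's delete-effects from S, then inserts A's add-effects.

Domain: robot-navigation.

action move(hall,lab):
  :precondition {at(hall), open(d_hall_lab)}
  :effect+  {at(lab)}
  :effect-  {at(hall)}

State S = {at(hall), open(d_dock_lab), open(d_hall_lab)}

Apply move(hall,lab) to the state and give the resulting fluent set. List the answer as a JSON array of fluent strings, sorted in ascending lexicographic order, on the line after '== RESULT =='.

Compute (S \ del) ∪ add:
  pre ⊆ S: {at(hall), open(d_hall_lab)} ⊆ S  — applicable
  S \ del = {open(d_dock_lab), open(d_hall_lab)}
  ∪ add   = {at(lab), open(d_dock_lab), open(d_hall_lab)}

== RESULT ==
["at(lab)", "open(d_dock_lab)", "open(d_hall_lab)"]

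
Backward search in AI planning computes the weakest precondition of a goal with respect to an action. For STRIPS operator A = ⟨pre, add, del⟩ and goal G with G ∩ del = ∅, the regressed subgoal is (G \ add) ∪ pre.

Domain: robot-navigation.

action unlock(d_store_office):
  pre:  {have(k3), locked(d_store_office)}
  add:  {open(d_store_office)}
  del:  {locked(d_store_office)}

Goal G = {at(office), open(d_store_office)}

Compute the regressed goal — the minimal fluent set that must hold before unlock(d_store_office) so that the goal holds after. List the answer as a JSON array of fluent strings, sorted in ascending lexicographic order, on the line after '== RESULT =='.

Compute (G \ add) ∪ pre:
  G ∩ del = {}  (empty — regression defined)
  G \ add = {at(office), open(d_store_office)} \ {open(d_store_office)} = {at(office)}
  ∪ pre   = {at(office)} ∪ {have(k3), locked(d_store_office)}
          = {at(office), have(k3), locked(d_store_office)}

== RESULT ==
["at(office)", "have(k3)", "locked(d_store_office)"]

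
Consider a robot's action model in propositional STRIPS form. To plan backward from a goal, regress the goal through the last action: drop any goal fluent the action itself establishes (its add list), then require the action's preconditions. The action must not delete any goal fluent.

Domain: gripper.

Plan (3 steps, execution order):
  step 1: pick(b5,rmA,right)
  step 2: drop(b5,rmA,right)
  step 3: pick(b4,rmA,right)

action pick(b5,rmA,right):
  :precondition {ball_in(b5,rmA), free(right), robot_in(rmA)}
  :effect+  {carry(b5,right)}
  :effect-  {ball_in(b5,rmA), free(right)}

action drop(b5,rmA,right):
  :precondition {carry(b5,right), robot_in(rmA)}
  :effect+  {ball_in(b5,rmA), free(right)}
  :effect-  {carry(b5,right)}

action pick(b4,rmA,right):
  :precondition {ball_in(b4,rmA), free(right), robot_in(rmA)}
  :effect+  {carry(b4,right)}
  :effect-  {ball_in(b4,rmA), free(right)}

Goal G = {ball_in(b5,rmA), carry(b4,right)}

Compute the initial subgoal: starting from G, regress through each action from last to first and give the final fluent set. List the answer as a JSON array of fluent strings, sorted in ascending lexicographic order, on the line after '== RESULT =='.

Work backward from the goal:
  through step 3 (pick(b4,rmA,right)): drop {carry(b4,right)}, keep {ball_in(b5,rmA)}, require {ball_in(b4,rmA), free(right), robot_in(rmA)}
    → {ball_in(b4,rmA), ball_in(b5,rmA), free(right), robot_in(rmA)}
  through step 2 (drop(b5,rmA,right)): drop {ball_in(b5,rmA), free(right)}, keep {ball_in(b4,rmA), robot_in(rmA)}, require {carry(b5,right), robot_in(rmA)}
    → {ball_in(b4,rmA), carry(b5,right), robot_in(rmA)}
  through step 1 (pick(b5,rmA,right)): drop {carry(b5,right)}, keep {ball_in(b4,rmA), robot_in(rmA)}, require {ball_in(b5,rmA), free(right), robot_in(rmA)}
    → {ball_in(b4,rmA), ball_in(b5,rmA), free(right), robot_in(rmA)}

== RESULT ==
["ball_in(b4,rmA)", "ball_in(b5,rmA)", "free(right)", "robot_in(rmA)"]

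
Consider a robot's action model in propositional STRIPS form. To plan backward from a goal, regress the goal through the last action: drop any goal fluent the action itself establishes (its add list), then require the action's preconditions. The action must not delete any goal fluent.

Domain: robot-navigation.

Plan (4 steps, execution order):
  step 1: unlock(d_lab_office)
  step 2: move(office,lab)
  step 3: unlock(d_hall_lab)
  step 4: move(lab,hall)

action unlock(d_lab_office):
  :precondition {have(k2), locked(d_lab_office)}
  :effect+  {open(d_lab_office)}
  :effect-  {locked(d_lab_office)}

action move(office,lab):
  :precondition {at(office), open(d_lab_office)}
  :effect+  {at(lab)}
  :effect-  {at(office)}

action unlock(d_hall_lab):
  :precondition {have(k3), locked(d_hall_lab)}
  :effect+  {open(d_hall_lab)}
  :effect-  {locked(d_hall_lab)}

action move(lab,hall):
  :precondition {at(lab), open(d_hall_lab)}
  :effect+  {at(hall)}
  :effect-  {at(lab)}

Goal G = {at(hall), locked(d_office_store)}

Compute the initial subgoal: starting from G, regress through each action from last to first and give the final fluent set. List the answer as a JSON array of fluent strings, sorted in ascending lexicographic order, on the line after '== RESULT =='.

Regress step by step:
  through step 4 (move(lab,hall)): drop {at(hall)}, keep {locked(d_office_store)}, require {at(lab), open(d_hall_lab)}
    → {at(lab), locked(d_office_store), open(d_hall_lab)}
  through step 3 (unlock(d_hall_lab)): drop {open(d_hall_lab)}, keep {at(lab), locked(d_office_store)}, require {have(k3), locked(d_hall_lab)}
    → {at(lab), have(k3), locked(d_hall_lab), locked(d_office_store)}
  through step 2 (move(office,lab)): drop {at(lab)}, keep {have(k3), locked(d_hall_lab), locked(d_office_store)}, require {at(office), open(d_lab_office)}
    → {at(office), have(k3), locked(d_hall_lab), locked(d_office_store), open(d_lab_office)}
  through step 1 (unlock(d_lab_office)): drop {open(d_lab_office)}, keep {at(office), have(k3), locked(d_hall_lab), locked(d_office_store)}, require {have(k2), locked(d_lab_office)}
    → {at(office), have(k2), have(k3), locked(d_hall_lab), locked(d_lab_office), locked(d_office_store)}

== RESULT ==
["at(office)", "have(k2)", "have(k3)", "locked(d_hall_lab)", "locked(d_lab_office)", "locked(d_office_store)"]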